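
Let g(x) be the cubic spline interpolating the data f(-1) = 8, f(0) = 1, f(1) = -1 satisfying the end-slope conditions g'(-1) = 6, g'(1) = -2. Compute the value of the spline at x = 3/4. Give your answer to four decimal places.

With M_i denoting the second derivative at x_i, h_i = 1, 1, and Δ_i = (y_(i+1) − y_i)/h_i = -7, -2:
  1·M_0 + 4·M_1 + 1·M_2 = 6(Δ_1 - Δ_0) = 30
Clamped end conditions give two more equations: 2h_0·M_0 + h_0·M_1 = 6(Δ_0 - g'(-1)) = -78 and h_1·M_1 + 2h_1·M_2 = 6(g'(1) - Δ_1) = 0.
Hence M_0 = -101/2, M_1 = 23, M_2 = -23/2.
On [0, 1], g(x) = 1 - 31/4·x + 23/2·x² - 23/4·x³.
With x = 3/4: g(3/4) = -197/256.

-0.7695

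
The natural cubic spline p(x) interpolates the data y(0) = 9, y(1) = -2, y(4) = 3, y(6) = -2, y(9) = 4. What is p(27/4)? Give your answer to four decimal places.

-2.5130

Put σ_i = p'' at the i-th knot. Here h = (1, 3, 2, 3) and Δ = (-11, 5/3, -5/2, 2), so the interior equations h_(i-1)·σ_(i-1) + 2(h_(i-1)+h_i)·σ_i + h_i·σ_(i+1) = 6(Δ_i − Δ_(i-1)) read
  1·σ_0 + 8·σ_1 + 3·σ_2 = 6(Δ_1 - Δ_0) = 76
  3·σ_1 + 10·σ_2 + 2·σ_3 = 6(Δ_2 - Δ_1) = -25
  2·σ_2 + 10·σ_3 + 3·σ_4 = 6(Δ_3 - Δ_2) = 27
Natural end conditions: σ_0 = σ_4 = 0.
Solving the tridiagonal system: σ_0 = 0, σ_1 = 1368/113, σ_2 = -2356/339, σ_3 = 2773/678, σ_4 = 0.
On [6, 9], p(x) = -2 - 1417/678·(x - 6) + 2773/1356·(x - 6)² - 2773/12204·(x - 6)³.
With (x - 6) = 3/4: p(27/4) = -72697/28928.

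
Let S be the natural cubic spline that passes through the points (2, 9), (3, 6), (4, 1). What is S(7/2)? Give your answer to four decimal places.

Put m_i = S'' at the i-th knot. Here h = (1, 1) and Δ = (-3, -5), so the interior equations h_(i-1)·m_(i-1) + 2(h_(i-1)+h_i)·m_i + h_i·m_(i+1) = 6(Δ_i − Δ_(i-1)) read
  1·m_0 + 4·m_1 + 1·m_2 = 6(Δ_1 - Δ_0) = -12
Natural end conditions: m_0 = m_2 = 0.
Solving: m_0 = 0, m_1 = -3, m_2 = 0.
On [3, 4], S(t) = 6 - 4·(t - 3) - 3/2·(t - 3)² + 1/2·(t - 3)³.
With (t - 3) = 1/2: S(7/2) = 59/16.

3.6875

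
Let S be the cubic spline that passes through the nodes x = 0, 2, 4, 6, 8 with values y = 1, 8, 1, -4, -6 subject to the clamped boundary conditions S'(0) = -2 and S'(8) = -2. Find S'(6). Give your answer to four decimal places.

Put M_i = S'' at the i-th knot. Here h = (2, 2, 2, 2) and Δ = (7/2, -7/2, -5/2, -1), so the interior equations h_(i-1)·M_(i-1) + 2(h_(i-1)+h_i)·M_i + h_i·M_(i+1) = 6(Δ_i − Δ_(i-1)) read
  2·M_0 + 8·M_1 + 2·M_2 = 6(Δ_1 - Δ_0) = -42
  2·M_1 + 8·M_2 + 2·M_3 = 6(Δ_2 - Δ_1) = 6
  2·M_2 + 8·M_3 + 2·M_4 = 6(Δ_3 - Δ_2) = 9
Clamped end conditions give two more equations: 2h_0·M_0 + h_0·M_1 = 6(Δ_0 - S'(0)) = 33 and h_3·M_3 + 2h_3·M_4 = 6(S'(8) - Δ_3) = -6.
Hence M_0 = 1437/112, M_1 = -513/56, M_2 = 45/16, M_3 = 51/56, M_4 = -219/112.
On [6, 8], S'(x) = b_3 + 2c_3·(x - 6) + 3d_3·(x - 6)² with b_3 = Δ_3 - h_3(2M_3 + M_4)/6 = -107/112, c_3 = M_3/2 = 51/112, d_3 = (M_4 - M_3)/(6h_3) = -107/448. So S'(6) = -107/112.

-0.9554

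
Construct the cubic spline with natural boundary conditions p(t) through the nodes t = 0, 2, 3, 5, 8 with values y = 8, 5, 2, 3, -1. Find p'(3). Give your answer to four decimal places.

-1.8609

With σ_i denoting the second derivative at x_i, h_i = 2, 1, 2, 3, and Δ_i = (y_(i+1) − y_i)/h_i = -3/2, -3, 1/2, -4/3:
  2·σ_0 + 6·σ_1 + 1·σ_2 = 6(Δ_1 - Δ_0) = -9
  1·σ_1 + 6·σ_2 + 2·σ_3 = 6(Δ_2 - Δ_1) = 21
  2·σ_2 + 10·σ_3 + 3·σ_4 = 6(Δ_3 - Δ_2) = -11
Natural end conditions: σ_0 = σ_4 = 0.
Hence σ_0 = 0, σ_1 = -368/163, σ_2 = 741/163, σ_3 = -655/326, σ_4 = 0.
On [3, 5], p'(t) = b_2 + 2c_2·(t - 3) + 3d_2·(t - 3)² with b_2 = Δ_2 - h_2(2σ_2 + σ_3)/6 = -910/489, c_2 = σ_2/2 = 741/326, d_2 = (σ_3 - σ_2)/(6h_2) = -2137/3912. So p'(3) = -910/489.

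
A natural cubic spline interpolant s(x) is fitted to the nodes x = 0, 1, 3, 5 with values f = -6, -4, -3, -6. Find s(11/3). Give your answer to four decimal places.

Let σ_i = s''(x_i). Step sizes h_i = 1, 2, 2; slopes of the chords Δ_i = (y_(i+1) - y_i)/h_i = 2, 1/2, -3/2.
  1·σ_0 + 6·σ_1 + 2·σ_2 = 6(Δ_1 - Δ_0) = -9
  2·σ_1 + 8·σ_2 + 2·σ_3 = 6(Δ_2 - Δ_1) = -12
Natural end conditions: σ_0 = σ_3 = 0.
Forward elimination and back-substitution give σ_0 = 0, σ_1 = -12/11, σ_2 = -27/22, σ_3 = 0.
On [3, 5], s(x) = -3 - 15/22·(x - 3) - 27/44·(x - 3)² + 9/88·(x - 3)³.
With (x - 3) = 2/3: s(11/3) = -122/33.

-3.6970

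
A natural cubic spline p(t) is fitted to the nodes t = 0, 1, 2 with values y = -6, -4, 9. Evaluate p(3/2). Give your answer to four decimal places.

1.4688

With M_i denoting the second derivative at x_i, h_i = 1, 1, and Δ_i = (y_(i+1) − y_i)/h_i = 2, 13:
  1·M_0 + 4·M_1 + 1·M_2 = 6(Δ_1 - Δ_0) = 66
Natural end conditions: M_0 = M_2 = 0.
Forward elimination and back-substitution give M_0 = 0, M_1 = 33/2, M_2 = 0.
On [1, 2], p(t) = -4 + 15/2·(t - 1) + 33/4·(t - 1)² - 11/4·(t - 1)³.
With (t - 1) = 1/2: p(3/2) = 47/32.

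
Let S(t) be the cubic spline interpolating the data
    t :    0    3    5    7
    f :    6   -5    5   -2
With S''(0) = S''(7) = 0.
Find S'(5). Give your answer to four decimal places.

Put σ_i = S'' at the i-th knot. Here h = (3, 2, 2) and Δ = (-11/3, 5, -7/2), so the interior equations h_(i-1)·σ_(i-1) + 2(h_(i-1)+h_i)·σ_i + h_i·σ_(i+1) = 6(Δ_i − Δ_(i-1)) read
  3·σ_0 + 10·σ_1 + 2·σ_2 = 6(Δ_1 - Δ_0) = 52
  2·σ_1 + 8·σ_2 + 2·σ_3 = 6(Δ_2 - Δ_1) = -51
Natural end conditions: σ_0 = σ_3 = 0.
Solving: σ_0 = 0, σ_1 = 259/38, σ_2 = -307/38, σ_3 = 0.
On [5, 7], S'(t) = b_2 + 2c_2·(t - 5) + 3d_2·(t - 5)² with b_2 = Δ_2 - h_2(2σ_2 + σ_3)/6 = 215/114, c_2 = σ_2/2 = -307/76, d_2 = (σ_3 - σ_2)/(6h_2) = 307/456. So S'(5) = 215/114.

1.8860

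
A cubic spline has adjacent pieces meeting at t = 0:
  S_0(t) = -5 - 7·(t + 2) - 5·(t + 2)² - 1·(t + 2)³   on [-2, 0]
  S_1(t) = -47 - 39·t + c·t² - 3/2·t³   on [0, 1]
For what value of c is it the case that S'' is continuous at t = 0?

-11

S_0''(t) = -10 - 6·(t + 2), so S_0''(0) = -22. On the right, S_1''(0) = 2c, so c = -11.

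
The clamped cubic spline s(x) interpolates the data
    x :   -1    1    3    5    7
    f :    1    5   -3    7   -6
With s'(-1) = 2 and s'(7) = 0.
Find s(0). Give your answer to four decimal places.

Put m_i = s'' at the i-th knot. Here h = (2, 2, 2, 2) and Δ = (2, -4, 5, -13/2), so the interior equations h_(i-1)·m_(i-1) + 2(h_(i-1)+h_i)·m_i + h_i·m_(i+1) = 6(Δ_i − Δ_(i-1)) read
  2·m_0 + 8·m_1 + 2·m_2 = 6(Δ_1 - Δ_0) = -36
  2·m_1 + 8·m_2 + 2·m_3 = 6(Δ_2 - Δ_1) = 54
  2·m_2 + 8·m_3 + 2·m_4 = 6(Δ_3 - Δ_2) = -69
Clamped end conditions give two more equations: 2h_0·m_0 + h_0·m_1 = 6(Δ_0 - s'(-1)) = 0 and h_3·m_3 + 2h_3·m_4 = 6(s'(7) - Δ_3) = 39.
Hence m_0 = 71/16, m_1 = -71/8, m_2 = 209/16, m_3 = -131/8, m_4 = 287/16.
On [-1, 1], s(x) = 1 + 2·(x + 1) + 71/32·(x + 1)² - 71/64·(x + 1)³.
With (x + 1) = 1: s(0) = 263/64.

4.1094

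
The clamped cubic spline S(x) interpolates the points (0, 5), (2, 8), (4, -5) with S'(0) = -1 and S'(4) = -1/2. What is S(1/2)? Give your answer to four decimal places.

Put M_i = S'' at the i-th knot. Here h = (2, 2) and Δ = (3/2, -13/2), so the interior equations h_(i-1)·M_(i-1) + 2(h_(i-1)+h_i)·M_i + h_i·M_(i+1) = 6(Δ_i − Δ_(i-1)) read
  2·M_0 + 8·M_1 + 2·M_2 = 6(Δ_1 - Δ_0) = -48
Clamped end conditions give two more equations: 2h_0·M_0 + h_0·M_1 = 6(Δ_0 - S'(0)) = 15 and h_1·M_1 + 2h_1·M_2 = 6(S'(4) - Δ_1) = 36.
Solving the tridiagonal system: M_0 = 79/8, M_1 = -49/4, M_2 = 121/8.
On [0, 2], S(x) = 5 - 1·x + 79/16·x² - 59/32·x³.
With x = 1/2: S(1/2) = 1409/256.

5.5039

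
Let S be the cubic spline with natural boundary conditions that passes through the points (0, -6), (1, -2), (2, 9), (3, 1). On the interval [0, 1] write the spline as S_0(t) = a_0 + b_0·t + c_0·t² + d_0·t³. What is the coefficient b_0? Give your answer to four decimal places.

Write σ_i for S''(x_i). With h_i = 1, 1, 1 and divided differences Δ_i = 4, 11, -8, the continuity of S' gives the tridiagonal system
  1·σ_0 + 4·σ_1 + 1·σ_2 = 6(Δ_1 - Δ_0) = 42
  1·σ_1 + 4·σ_2 + 1·σ_3 = 6(Δ_2 - Δ_1) = -114
Natural end conditions: σ_0 = σ_3 = 0.
Solving: σ_0 = 0, σ_1 = 94/5, σ_2 = -166/5, σ_3 = 0.
On [0, 1], with S_0(t) = a_0 + b_0·t + c_0·t² + d_0·t³: c_0 = σ_0/2 = 0, d_0 = (σ_1 - σ_0)/(6h_0) = 47/15, b_0 = Δ_0 - h_0(2σ_0 + σ_1)/6 = 13/15.

0.8667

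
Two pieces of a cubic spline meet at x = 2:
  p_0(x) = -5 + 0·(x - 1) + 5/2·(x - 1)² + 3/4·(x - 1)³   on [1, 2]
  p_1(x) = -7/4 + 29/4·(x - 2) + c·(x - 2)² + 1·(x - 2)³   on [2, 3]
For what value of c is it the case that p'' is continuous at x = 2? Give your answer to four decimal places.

4.7500

p_0''(x) = 5 + 9/2·(x - 1), so p_0''(2) = 19/2. On the right, p_1''(2) = 2c, so c = 19/4.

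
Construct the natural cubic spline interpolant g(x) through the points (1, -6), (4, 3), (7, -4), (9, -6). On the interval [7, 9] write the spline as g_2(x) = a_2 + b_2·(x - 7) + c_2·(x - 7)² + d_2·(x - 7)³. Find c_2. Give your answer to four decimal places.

Let M_i = g''(x_i). Step sizes h_i = 3, 3, 2; slopes of the chords Δ_i = (y_(i+1) - y_i)/h_i = 3, -7/3, -1.
  3·M_0 + 12·M_1 + 3·M_2 = 6(Δ_1 - Δ_0) = -32
  3·M_1 + 10·M_2 + 2·M_3 = 6(Δ_2 - Δ_1) = 8
Natural end conditions: M_0 = M_3 = 0.
Forward elimination and back-substitution give M_0 = 0, M_1 = -344/111, M_2 = 64/37, M_3 = 0.
On [7, 9], with g_2(x) = a_2 + b_2·(x - 7) + c_2·(x - 7)² + d_2·(x - 7)³: c_2 = M_2/2 = 32/37, d_2 = (M_3 - M_2)/(6h_2) = -16/111, b_2 = Δ_2 - h_2(2M_2 + M_3)/6 = -239/111.

0.8649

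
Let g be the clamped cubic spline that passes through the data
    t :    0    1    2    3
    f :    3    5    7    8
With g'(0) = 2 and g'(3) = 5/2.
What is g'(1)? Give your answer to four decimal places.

Let σ_i = g''(x_i). Step sizes h_i = 1, 1, 1; slopes of the chords Δ_i = (y_(i+1) - y_i)/h_i = 2, 2, 1.
  1·σ_0 + 4·σ_1 + 1·σ_2 = 6(Δ_1 - Δ_0) = 0
  1·σ_1 + 4·σ_2 + 1·σ_3 = 6(Δ_2 - Δ_1) = -6
Clamped end conditions give two more equations: 2h_0·σ_0 + h_0·σ_1 = 6(Δ_0 - g'(0)) = 0 and h_2·σ_2 + 2h_2·σ_3 = 6(g'(3) - Δ_2) = 9.
Forward elimination and back-substitution give σ_0 = -7/15, σ_1 = 14/15, σ_2 = -49/15, σ_3 = 92/15.
On [1, 2], g'(t) = b_1 + 2c_1·(t - 1) + 3d_1·(t - 1)² with b_1 = Δ_1 - h_1(2σ_1 + σ_2)/6 = 67/30, c_1 = σ_1/2 = 7/15, d_1 = (σ_2 - σ_1)/(6h_1) = -7/10. So g'(1) = 67/30.

2.2333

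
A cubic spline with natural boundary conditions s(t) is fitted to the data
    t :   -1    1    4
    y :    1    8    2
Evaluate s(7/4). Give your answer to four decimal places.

With m_i denoting the second derivative at x_i, h_i = 2, 3, and Δ_i = (y_(i+1) − y_i)/h_i = 7/2, -2:
  2·m_0 + 10·m_1 + 3·m_2 = 6(Δ_1 - Δ_0) = -33
Natural end conditions: m_0 = m_2 = 0.
Hence m_0 = 0, m_1 = -33/10, m_2 = 0.
On [1, 4], s(t) = 8 + 13/10·(t - 1) - 33/20·(t - 1)² + 11/60·(t - 1)³.
With (t - 1) = 3/4: s(7/4) = 10399/1280.

8.1242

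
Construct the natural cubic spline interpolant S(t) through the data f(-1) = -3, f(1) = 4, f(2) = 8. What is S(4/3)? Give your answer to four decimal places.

With M_i denoting the second derivative at x_i, h_i = 2, 1, and Δ_i = (y_(i+1) − y_i)/h_i = 7/2, 4:
  2·M_0 + 6·M_1 + 1·M_2 = 6(Δ_1 - Δ_0) = 3
Natural end conditions: M_0 = M_2 = 0.
Hence M_0 = 0, M_1 = 1/2, M_2 = 0.
On [1, 2], S(t) = 4 + 23/6·(t - 1) + 1/4·(t - 1)² - 1/12·(t - 1)³.
With (t - 1) = 1/3: S(4/3) = 859/162.

5.3025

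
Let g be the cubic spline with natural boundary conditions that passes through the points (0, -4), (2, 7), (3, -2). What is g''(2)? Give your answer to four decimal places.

With σ_i denoting the second derivative at x_i, h_i = 2, 1, and Δ_i = (y_(i+1) − y_i)/h_i = 11/2, -9:
  2·σ_0 + 6·σ_1 + 1·σ_2 = 6(Δ_1 - Δ_0) = -87
Natural end conditions: σ_0 = σ_2 = 0.
Hence σ_0 = 0, σ_1 = -29/2, σ_2 = 0.

-14.5000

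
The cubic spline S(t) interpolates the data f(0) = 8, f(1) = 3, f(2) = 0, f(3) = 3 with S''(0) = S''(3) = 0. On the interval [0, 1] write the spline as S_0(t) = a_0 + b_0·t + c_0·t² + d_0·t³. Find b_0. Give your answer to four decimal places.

Let σ_i = S''(x_i). Step sizes h_i = 1, 1, 1; slopes of the chords Δ_i = (y_(i+1) - y_i)/h_i = -5, -3, 3.
  1·σ_0 + 4·σ_1 + 1·σ_2 = 6(Δ_1 - Δ_0) = 12
  1·σ_1 + 4·σ_2 + 1·σ_3 = 6(Δ_2 - Δ_1) = 36
Natural end conditions: σ_0 = σ_3 = 0.
Solving the tridiagonal system: σ_0 = 0, σ_1 = 4/5, σ_2 = 44/5, σ_3 = 0.
On [0, 1], with S_0(t) = a_0 + b_0·t + c_0·t² + d_0·t³: c_0 = σ_0/2 = 0, d_0 = (σ_1 - σ_0)/(6h_0) = 2/15, b_0 = Δ_0 - h_0(2σ_0 + σ_1)/6 = -77/15.

-5.1333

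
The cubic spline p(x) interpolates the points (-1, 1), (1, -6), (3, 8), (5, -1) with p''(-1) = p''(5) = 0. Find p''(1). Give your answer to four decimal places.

Let σ_i = p''(x_i). Step sizes h_i = 2, 2, 2; slopes of the chords Δ_i = (y_(i+1) - y_i)/h_i = -7/2, 7, -9/2.
  2·σ_0 + 8·σ_1 + 2·σ_2 = 6(Δ_1 - Δ_0) = 63
  2·σ_1 + 8·σ_2 + 2·σ_3 = 6(Δ_2 - Δ_1) = -69
Natural end conditions: σ_0 = σ_3 = 0.
Forward elimination and back-substitution give σ_0 = 0, σ_1 = 107/10, σ_2 = -113/10, σ_3 = 0.

10.7000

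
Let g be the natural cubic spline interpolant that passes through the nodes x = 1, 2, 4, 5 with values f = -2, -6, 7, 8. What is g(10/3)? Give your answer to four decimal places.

2.4259

Put σ_i = g'' at the i-th knot. Here h = (1, 2, 1) and Δ = (-4, 13/2, 1), so the interior equations h_(i-1)·σ_(i-1) + 2(h_(i-1)+h_i)·σ_i + h_i·σ_(i+1) = 6(Δ_i − Δ_(i-1)) read
  1·σ_0 + 6·σ_1 + 2·σ_2 = 6(Δ_1 - Δ_0) = 63
  2·σ_1 + 6·σ_2 + 1·σ_3 = 6(Δ_2 - Δ_1) = -33
Natural end conditions: σ_0 = σ_3 = 0.
Hence σ_0 = 0, σ_1 = 111/8, σ_2 = -81/8, σ_3 = 0.
On [2, 4], g(x) = -6 + 5/8·(x - 2) + 111/16·(x - 2)² - 2·(x - 2)³.
With (x - 2) = 4/3: g(10/3) = 131/54.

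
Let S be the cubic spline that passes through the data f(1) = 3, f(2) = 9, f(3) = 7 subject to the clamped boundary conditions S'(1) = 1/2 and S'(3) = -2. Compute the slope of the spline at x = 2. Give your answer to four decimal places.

Let σ_i = S''(x_i). Step sizes h_i = 1, 1; slopes of the chords Δ_i = (y_(i+1) - y_i)/h_i = 6, -2.
  1·σ_0 + 4·σ_1 + 1·σ_2 = 6(Δ_1 - Δ_0) = -48
Clamped end conditions give two more equations: 2h_0·σ_0 + h_0·σ_1 = 6(Δ_0 - S'(1)) = 33 and h_1·σ_1 + 2h_1·σ_2 = 6(S'(3) - Δ_1) = 0.
Solving the tridiagonal system: σ_0 = 109/4, σ_1 = -43/2, σ_2 = 43/4.
On [2, 3], S'(x) = b_1 + 2c_1·(x - 2) + 3d_1·(x - 2)² with b_1 = Δ_1 - h_1(2σ_1 + σ_2)/6 = 27/8, c_1 = σ_1/2 = -43/4, d_1 = (σ_2 - σ_1)/(6h_1) = 43/8. So S'(2) = 27/8.

3.3750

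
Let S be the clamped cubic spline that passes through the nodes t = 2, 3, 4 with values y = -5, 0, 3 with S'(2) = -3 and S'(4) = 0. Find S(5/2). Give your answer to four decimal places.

Let m_i = S''(x_i). Step sizes h_i = 1, 1; slopes of the chords Δ_i = (y_(i+1) - y_i)/h_i = 5, 3.
  1·m_0 + 4·m_1 + 1·m_2 = 6(Δ_1 - Δ_0) = -12
Clamped end conditions give two more equations: 2h_0·m_0 + h_0·m_1 = 6(Δ_0 - S'(2)) = 48 and h_1·m_1 + 2h_1·m_2 = 6(S'(4) - Δ_1) = -18.
Solving: m_0 = 57/2, m_1 = -9, m_2 = -9/2.
On [2, 3], S(t) = -5 - 3·(t - 2) + 57/4·(t - 2)² - 25/4·(t - 2)³.
With (t - 2) = 1/2: S(5/2) = -119/32.

-3.7188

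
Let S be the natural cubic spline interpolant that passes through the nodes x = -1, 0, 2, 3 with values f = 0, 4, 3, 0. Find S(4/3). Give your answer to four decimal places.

Put σ_i = S'' at the i-th knot. Here h = (1, 2, 1) and Δ = (4, -1/2, -3), so the interior equations h_(i-1)·σ_(i-1) + 2(h_(i-1)+h_i)·σ_i + h_i·σ_(i+1) = 6(Δ_i − Δ_(i-1)) read
  1·σ_0 + 6·σ_1 + 2·σ_2 = 6(Δ_1 - Δ_0) = -27
  2·σ_1 + 6·σ_2 + 1·σ_3 = 6(Δ_2 - Δ_1) = -15
Natural end conditions: σ_0 = σ_3 = 0.
Hence σ_0 = 0, σ_1 = -33/8, σ_2 = -9/8, σ_3 = 0.
On [0, 2], S(x) = 4 + 21/8·x - 33/16·x² + 1/4·x³.
With x = 4/3: S(4/3) = 239/54.

4.4259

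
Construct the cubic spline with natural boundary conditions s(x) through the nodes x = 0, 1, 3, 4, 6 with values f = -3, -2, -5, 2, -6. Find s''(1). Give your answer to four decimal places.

-6.8226

Let M_i = s''(x_i). Step sizes h_i = 1, 2, 1, 2; slopes of the chords Δ_i = (y_(i+1) - y_i)/h_i = 1, -3/2, 7, -4.
  1·M_0 + 6·M_1 + 2·M_2 = 6(Δ_1 - Δ_0) = -15
  2·M_1 + 6·M_2 + 1·M_3 = 6(Δ_2 - Δ_1) = 51
  1·M_2 + 6·M_3 + 2·M_4 = 6(Δ_3 - Δ_2) = -66
Natural end conditions: M_0 = M_4 = 0.
Solving: M_0 = 0, M_1 = -423/62, M_2 = 402/31, M_3 = -408/31, M_4 = 0.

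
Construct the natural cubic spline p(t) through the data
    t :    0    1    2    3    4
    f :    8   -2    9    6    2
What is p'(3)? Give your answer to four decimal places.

-6.2143

Let σ_i = p''(x_i). Step sizes h_i = 1, 1, 1, 1; slopes of the chords Δ_i = (y_(i+1) - y_i)/h_i = -10, 11, -3, -4.
  1·σ_0 + 4·σ_1 + 1·σ_2 = 6(Δ_1 - Δ_0) = 126
  1·σ_1 + 4·σ_2 + 1·σ_3 = 6(Δ_2 - Δ_1) = -84
  1·σ_2 + 4·σ_3 + 1·σ_4 = 6(Δ_3 - Δ_2) = -6
Natural end conditions: σ_0 = σ_4 = 0.
Forward elimination and back-substitution give σ_0 = 0, σ_1 = 555/14, σ_2 = -228/7, σ_3 = 93/14, σ_4 = 0.
On [3, 4], p'(t) = b_3 + 2c_3·(t - 3) + 3d_3·(t - 3)² with b_3 = Δ_3 - h_3(2σ_3 + σ_4)/6 = -87/14, c_3 = σ_3/2 = 93/28, d_3 = (σ_4 - σ_3)/(6h_3) = -31/28. So p'(3) = -87/14.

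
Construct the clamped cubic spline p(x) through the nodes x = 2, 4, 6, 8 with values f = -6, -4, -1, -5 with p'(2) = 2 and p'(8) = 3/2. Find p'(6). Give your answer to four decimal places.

Put M_i = p'' at the i-th knot. Here h = (2, 2, 2) and Δ = (1, 3/2, -2), so the interior equations h_(i-1)·M_(i-1) + 2(h_(i-1)+h_i)·M_i + h_i·M_(i+1) = 6(Δ_i − Δ_(i-1)) read
  2·M_0 + 8·M_1 + 2·M_2 = 6(Δ_1 - Δ_0) = 3
  2·M_1 + 8·M_2 + 2·M_3 = 6(Δ_2 - Δ_1) = -21
Clamped end conditions give two more equations: 2h_0·M_0 + h_0·M_1 = 6(Δ_0 - p'(2)) = -6 and h_2·M_2 + 2h_2·M_3 = 6(p'(8) - Δ_2) = 21.
Solving: M_0 = -8/3, M_1 = 7/3, M_2 = -31/6, M_3 = 47/6.
On [6, 8], p'(x) = b_2 + 2c_2·(x - 6) + 3d_2·(x - 6)² with b_2 = Δ_2 - h_2(2M_2 + M_3)/6 = -7/6, c_2 = M_2/2 = -31/12, d_2 = (M_3 - M_2)/(6h_2) = 13/12. So p'(6) = -7/6.

-1.1667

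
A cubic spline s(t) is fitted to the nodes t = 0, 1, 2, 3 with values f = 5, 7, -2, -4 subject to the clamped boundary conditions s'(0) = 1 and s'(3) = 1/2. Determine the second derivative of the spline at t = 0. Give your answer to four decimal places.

15.2667

Write M_i for s''(x_i). With h_i = 1, 1, 1 and divided differences Δ_i = 2, -9, -2, the continuity of s' gives the tridiagonal system
  1·M_0 + 4·M_1 + 1·M_2 = 6(Δ_1 - Δ_0) = -66
  1·M_1 + 4·M_2 + 1·M_3 = 6(Δ_2 - Δ_1) = 42
Clamped end conditions give two more equations: 2h_0·M_0 + h_0·M_1 = 6(Δ_0 - s'(0)) = 6 and h_2·M_2 + 2h_2·M_3 = 6(s'(3) - Δ_2) = 15.
Solving: M_0 = 229/15, M_1 = -368/15, M_2 = 253/15, M_3 = -14/15.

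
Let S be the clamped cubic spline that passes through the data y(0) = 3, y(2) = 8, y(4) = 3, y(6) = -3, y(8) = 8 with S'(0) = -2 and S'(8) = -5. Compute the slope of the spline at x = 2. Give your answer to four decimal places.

1.9375

Write σ_i for S''(x_i). With h_i = 2, 2, 2, 2 and divided differences Δ_i = 5/2, -5/2, -3, 11/2, the continuity of S' gives the tridiagonal system
  2·σ_0 + 8·σ_1 + 2·σ_2 = 6(Δ_1 - Δ_0) = -30
  2·σ_1 + 8·σ_2 + 2·σ_3 = 6(Δ_2 - Δ_1) = -3
  2·σ_2 + 8·σ_3 + 2·σ_4 = 6(Δ_3 - Δ_2) = 51
Clamped end conditions give two more equations: 2h_0·σ_0 + h_0·σ_1 = 6(Δ_0 - S'(0)) = 27 and h_3·σ_3 + 2h_3·σ_4 = 6(S'(8) - Δ_3) = -63.
Forward elimination and back-substitution give σ_0 = 153/16, σ_1 = -45/8, σ_2 = -33/16, σ_3 = 99/8, σ_4 = -351/16.
On [2, 4], S'(x) = b_1 + 2c_1·(x - 2) + 3d_1·(x - 2)² with b_1 = Δ_1 - h_1(2σ_1 + σ_2)/6 = 31/16, c_1 = σ_1/2 = -45/16, d_1 = (σ_2 - σ_1)/(6h_1) = 19/64. So S'(2) = 31/16.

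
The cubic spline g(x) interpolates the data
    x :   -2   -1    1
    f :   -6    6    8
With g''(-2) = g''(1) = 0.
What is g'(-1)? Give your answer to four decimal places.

With M_i denoting the second derivative at x_i, h_i = 1, 2, and Δ_i = (y_(i+1) − y_i)/h_i = 12, 1:
  1·M_0 + 6·M_1 + 2·M_2 = 6(Δ_1 - Δ_0) = -66
Natural end conditions: M_0 = M_2 = 0.
Forward elimination and back-substitution give M_0 = 0, M_1 = -11, M_2 = 0.
On [-1, 1], g'(x) = b_1 + 2c_1·(x + 1) + 3d_1·(x + 1)² with b_1 = Δ_1 - h_1(2M_1 + M_2)/6 = 25/3, c_1 = M_1/2 = -11/2, d_1 = (M_2 - M_1)/(6h_1) = 11/12. So g'(-1) = 25/3.

8.3333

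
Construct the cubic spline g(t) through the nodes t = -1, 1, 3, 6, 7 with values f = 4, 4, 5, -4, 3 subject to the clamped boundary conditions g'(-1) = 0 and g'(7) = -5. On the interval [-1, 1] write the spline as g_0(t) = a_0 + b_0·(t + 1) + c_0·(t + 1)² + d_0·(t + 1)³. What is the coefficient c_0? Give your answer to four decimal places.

-0.6302

Let σ_i = g''(x_i). Step sizes h_i = 2, 2, 3, 1; slopes of the chords Δ_i = (y_(i+1) - y_i)/h_i = 0, 1/2, -3, 7.
  2·σ_0 + 8·σ_1 + 2·σ_2 = 6(Δ_1 - Δ_0) = 3
  2·σ_1 + 10·σ_2 + 3·σ_3 = 6(Δ_2 - Δ_1) = -21
  3·σ_2 + 8·σ_3 + 1·σ_4 = 6(Δ_3 - Δ_2) = 60
Clamped end conditions give two more equations: 2h_0·σ_0 + h_0·σ_1 = 6(Δ_0 - g'(-1)) = 0 and h_3·σ_3 + 2h_3·σ_4 = 6(g'(7) - Δ_3) = -72.
Solving: σ_0 = -121/96, σ_1 = 121/48, σ_2 = -703/96, σ_3 = 755/48, σ_4 = -4211/96.
On [-1, 1], with g_0(t) = a_0 + b_0·(t + 1) + c_0·(t + 1)² + d_0·(t + 1)³: c_0 = σ_0/2 = -121/192, d_0 = (σ_1 - σ_0)/(6h_0) = 121/384, b_0 = Δ_0 - h_0(2σ_0 + σ_1)/6 = 0.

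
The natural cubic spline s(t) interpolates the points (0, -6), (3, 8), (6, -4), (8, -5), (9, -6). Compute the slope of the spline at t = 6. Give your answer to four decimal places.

-2.5987

Write M_i for s''(x_i). With h_i = 3, 3, 2, 1 and divided differences Δ_i = 14/3, -4, -1/2, -1, the continuity of s' gives the tridiagonal system
  3·M_0 + 12·M_1 + 3·M_2 = 6(Δ_1 - Δ_0) = -52
  3·M_1 + 10·M_2 + 2·M_3 = 6(Δ_2 - Δ_1) = 21
  2·M_2 + 6·M_3 + 1·M_4 = 6(Δ_3 - Δ_2) = -3
Natural end conditions: M_0 = M_4 = 0.
Forward elimination and back-substitution give M_0 = 0, M_1 = -1654/309, M_2 = 420/103, M_3 = -383/206, M_4 = 0.
On [6, 8], s'(t) = b_2 + 2c_2·(t - 6) + 3d_2·(t - 6)² with b_2 = Δ_2 - h_2(2M_2 + M_3)/6 = -803/309, c_2 = M_2/2 = 210/103, d_2 = (M_3 - M_2)/(6h_2) = -1223/2472. So s'(6) = -803/309.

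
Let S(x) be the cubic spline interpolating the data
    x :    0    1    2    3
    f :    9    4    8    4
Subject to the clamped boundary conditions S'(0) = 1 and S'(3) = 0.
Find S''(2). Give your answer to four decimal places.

-25.0667

Let m_i = S''(x_i). Step sizes h_i = 1, 1, 1; slopes of the chords Δ_i = (y_(i+1) - y_i)/h_i = -5, 4, -4.
  1·m_0 + 4·m_1 + 1·m_2 = 6(Δ_1 - Δ_0) = 54
  1·m_1 + 4·m_2 + 1·m_3 = 6(Δ_2 - Δ_1) = -48
Clamped end conditions give two more equations: 2h_0·m_0 + h_0·m_1 = 6(Δ_0 - S'(0)) = -36 and h_2·m_2 + 2h_2·m_3 = 6(S'(3) - Δ_2) = 24.
Forward elimination and back-substitution give m_0 = -478/15, m_1 = 416/15, m_2 = -376/15, m_3 = 368/15.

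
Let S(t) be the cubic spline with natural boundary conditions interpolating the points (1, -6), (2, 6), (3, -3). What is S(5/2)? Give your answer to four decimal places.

3.4688

With σ_i denoting the second derivative at x_i, h_i = 1, 1, and Δ_i = (y_(i+1) − y_i)/h_i = 12, -9:
  1·σ_0 + 4·σ_1 + 1·σ_2 = 6(Δ_1 - Δ_0) = -126
Natural end conditions: σ_0 = σ_2 = 0.
Solving the tridiagonal system: σ_0 = 0, σ_1 = -63/2, σ_2 = 0.
On [2, 3], S(t) = 6 + 3/2·(t - 2) - 63/4·(t - 2)² + 21/4·(t - 2)³.
With (t - 2) = 1/2: S(5/2) = 111/32.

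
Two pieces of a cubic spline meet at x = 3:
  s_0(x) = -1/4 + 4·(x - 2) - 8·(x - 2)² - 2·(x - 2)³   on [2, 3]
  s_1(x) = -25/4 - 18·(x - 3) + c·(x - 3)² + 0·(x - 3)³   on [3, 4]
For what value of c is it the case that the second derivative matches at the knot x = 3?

s_0''(x) = -16 - 12·(x - 2), so s_0''(3) = -28. On the right, s_1''(3) = 2c, so c = -14.

-14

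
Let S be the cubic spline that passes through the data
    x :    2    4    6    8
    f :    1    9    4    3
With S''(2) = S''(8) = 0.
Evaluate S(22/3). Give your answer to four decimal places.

2.7605

Write σ_i for S''(x_i). With h_i = 2, 2, 2 and divided differences Δ_i = 4, -5/2, -1/2, the continuity of S' gives the tridiagonal system
  2·σ_0 + 8·σ_1 + 2·σ_2 = 6(Δ_1 - Δ_0) = -39
  2·σ_1 + 8·σ_2 + 2·σ_3 = 6(Δ_2 - Δ_1) = 12
Natural end conditions: σ_0 = σ_3 = 0.
Hence σ_0 = 0, σ_1 = -28/5, σ_2 = 29/10, σ_3 = 0.
On [6, 8], S(x) = 4 - 73/30·(x - 6) + 29/20·(x - 6)² - 29/120·(x - 6)³.
With (x - 6) = 4/3: S(22/3) = 1118/405.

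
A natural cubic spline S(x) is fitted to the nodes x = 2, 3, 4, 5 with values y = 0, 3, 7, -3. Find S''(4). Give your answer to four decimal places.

Let M_i = S''(x_i). Step sizes h_i = 1, 1, 1; slopes of the chords Δ_i = (y_(i+1) - y_i)/h_i = 3, 4, -10.
  1·M_0 + 4·M_1 + 1·M_2 = 6(Δ_1 - Δ_0) = 6
  1·M_1 + 4·M_2 + 1·M_3 = 6(Δ_2 - Δ_1) = -84
Natural end conditions: M_0 = M_3 = 0.
Solving: M_0 = 0, M_1 = 36/5, M_2 = -114/5, M_3 = 0.

-22.8000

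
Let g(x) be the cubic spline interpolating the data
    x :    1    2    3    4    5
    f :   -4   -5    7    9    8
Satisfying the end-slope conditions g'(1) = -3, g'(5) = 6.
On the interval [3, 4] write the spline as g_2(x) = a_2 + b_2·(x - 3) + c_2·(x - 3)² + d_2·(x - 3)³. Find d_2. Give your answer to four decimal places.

Let M_i = g''(x_i). Step sizes h_i = 1, 1, 1, 1; slopes of the chords Δ_i = (y_(i+1) - y_i)/h_i = -1, 12, 2, -1.
  1·M_0 + 4·M_1 + 1·M_2 = 6(Δ_1 - Δ_0) = 78
  1·M_1 + 4·M_2 + 1·M_3 = 6(Δ_2 - Δ_1) = -60
  1·M_2 + 4·M_3 + 1·M_4 = 6(Δ_3 - Δ_2) = -18
Clamped end conditions give two more equations: 2h_0·M_0 + h_0·M_1 = 6(Δ_0 - g'(1)) = 12 and h_3·M_3 + 2h_3·M_4 = 6(g'(5) - Δ_3) = 42.
Solving: M_0 = -201/28, M_1 = 369/14, M_2 = -81/4, M_3 = -75/14, M_4 = 663/28.
On [3, 4], with g_2(x) = a_2 + b_2·(x - 3) + c_2·(x - 3)² + d_2·(x - 3)³: c_2 = M_2/2 = -81/8, d_2 = (M_3 - M_2)/(6h_2) = 139/56, b_2 = Δ_2 - h_2(2M_2 + M_3)/6 = 135/14.

2.4821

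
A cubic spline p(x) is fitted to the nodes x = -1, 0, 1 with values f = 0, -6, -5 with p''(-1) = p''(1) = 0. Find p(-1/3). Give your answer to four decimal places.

-4.6481

With M_i denoting the second derivative at x_i, h_i = 1, 1, and Δ_i = (y_(i+1) − y_i)/h_i = -6, 1:
  1·M_0 + 4·M_1 + 1·M_2 = 6(Δ_1 - Δ_0) = 42
Natural end conditions: M_0 = M_2 = 0.
Hence M_0 = 0, M_1 = 21/2, M_2 = 0.
On [-1, 0], p(x) = 0 - 31/4·(x + 1) + 0·(x + 1)² + 7/4·(x + 1)³.
With (x + 1) = 2/3: p(-1/3) = -251/54.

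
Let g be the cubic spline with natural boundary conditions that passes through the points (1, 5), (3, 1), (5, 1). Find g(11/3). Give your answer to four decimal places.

0.6296

Write M_i for g''(x_i). With h_i = 2, 2 and divided differences Δ_i = -2, 0, the continuity of g' gives the tridiagonal system
  2·M_0 + 8·M_1 + 2·M_2 = 6(Δ_1 - Δ_0) = 12
Natural end conditions: M_0 = M_2 = 0.
Solving: M_0 = 0, M_1 = 3/2, M_2 = 0.
On [3, 5], g(x) = 1 - 1·(x - 3) + 3/4·(x - 3)² - 1/8·(x - 3)³.
With (x - 3) = 2/3: g(11/3) = 17/27.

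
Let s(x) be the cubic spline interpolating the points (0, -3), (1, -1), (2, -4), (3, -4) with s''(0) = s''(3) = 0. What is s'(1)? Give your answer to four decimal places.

-1.0667

Let m_i = s''(x_i). Step sizes h_i = 1, 1, 1; slopes of the chords Δ_i = (y_(i+1) - y_i)/h_i = 2, -3, 0.
  1·m_0 + 4·m_1 + 1·m_2 = 6(Δ_1 - Δ_0) = -30
  1·m_1 + 4·m_2 + 1·m_3 = 6(Δ_2 - Δ_1) = 18
Natural end conditions: m_0 = m_3 = 0.
Forward elimination and back-substitution give m_0 = 0, m_1 = -46/5, m_2 = 34/5, m_3 = 0.
On [1, 2], s'(x) = b_1 + 2c_1·(x - 1) + 3d_1·(x - 1)² with b_1 = Δ_1 - h_1(2m_1 + m_2)/6 = -16/15, c_1 = m_1/2 = -23/5, d_1 = (m_2 - m_1)/(6h_1) = 8/3. So s'(1) = -16/15.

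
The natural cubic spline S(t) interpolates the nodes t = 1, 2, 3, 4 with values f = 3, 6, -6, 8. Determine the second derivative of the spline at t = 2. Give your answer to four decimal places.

Put m_i = S'' at the i-th knot. Here h = (1, 1, 1) and Δ = (3, -12, 14), so the interior equations h_(i-1)·m_(i-1) + 2(h_(i-1)+h_i)·m_i + h_i·m_(i+1) = 6(Δ_i − Δ_(i-1)) read
  1·m_0 + 4·m_1 + 1·m_2 = 6(Δ_1 - Δ_0) = -90
  1·m_1 + 4·m_2 + 1·m_3 = 6(Δ_2 - Δ_1) = 156
Natural end conditions: m_0 = m_3 = 0.
Solving the tridiagonal system: m_0 = 0, m_1 = -172/5, m_2 = 238/5, m_3 = 0.

-34.4000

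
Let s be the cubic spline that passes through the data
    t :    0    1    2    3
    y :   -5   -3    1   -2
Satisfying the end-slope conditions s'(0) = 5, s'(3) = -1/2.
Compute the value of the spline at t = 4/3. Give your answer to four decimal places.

Put σ_i = s'' at the i-th knot. Here h = (1, 1, 1) and Δ = (2, 4, -3), so the interior equations h_(i-1)·σ_(i-1) + 2(h_(i-1)+h_i)·σ_i + h_i·σ_(i+1) = 6(Δ_i − Δ_(i-1)) read
  1·σ_0 + 4·σ_1 + 1·σ_2 = 6(Δ_1 - Δ_0) = 12
  1·σ_1 + 4·σ_2 + 1·σ_3 = 6(Δ_2 - Δ_1) = -42
Clamped end conditions give two more equations: 2h_0·σ_0 + h_0·σ_1 = 6(Δ_0 - s'(0)) = -18 and h_2·σ_2 + 2h_2·σ_3 = 6(s'(3) - Δ_2) = 15.
Solving the tridiagonal system: σ_0 = -217/15, σ_1 = 164/15, σ_2 = -259/15, σ_3 = 242/15.
On [1, 2], s(t) = -3 + 97/30·(t - 1) + 82/15·(t - 1)² - 47/10·(t - 1)³.
With (t - 1) = 1/3: s(4/3) = -67/45.

-1.4889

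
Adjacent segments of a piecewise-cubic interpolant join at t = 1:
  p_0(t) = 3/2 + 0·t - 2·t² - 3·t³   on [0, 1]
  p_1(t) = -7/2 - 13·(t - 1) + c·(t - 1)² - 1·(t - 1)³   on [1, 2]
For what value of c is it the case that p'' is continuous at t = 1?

-11

p_0''(t) = -4 - 18·t, so p_0''(1) = -22. On the right, p_1''(1) = 2c, so c = -11.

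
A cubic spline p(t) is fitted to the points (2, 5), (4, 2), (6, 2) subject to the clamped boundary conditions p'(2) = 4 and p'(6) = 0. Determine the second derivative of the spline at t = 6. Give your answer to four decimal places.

Write m_i for p''(x_i). With h_i = 2, 2 and divided differences Δ_i = -3/2, 0, the continuity of p' gives the tridiagonal system
  2·m_0 + 8·m_1 + 2·m_2 = 6(Δ_1 - Δ_0) = 9
Clamped end conditions give two more equations: 2h_0·m_0 + h_0·m_1 = 6(Δ_0 - p'(2)) = -33 and h_1·m_1 + 2h_1·m_2 = 6(p'(6) - Δ_1) = 0.
Hence m_0 = -83/8, m_1 = 17/4, m_2 = -17/8.

-2.1250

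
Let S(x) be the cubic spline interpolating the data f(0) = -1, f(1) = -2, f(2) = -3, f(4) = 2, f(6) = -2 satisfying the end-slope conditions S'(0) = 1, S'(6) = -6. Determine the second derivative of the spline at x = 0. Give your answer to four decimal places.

-6.2024

With σ_i denoting the second derivative at x_i, h_i = 1, 1, 2, 2, and Δ_i = (y_(i+1) − y_i)/h_i = -1, -1, 5/2, -2:
  1·σ_0 + 4·σ_1 + 1·σ_2 = 6(Δ_1 - Δ_0) = 0
  1·σ_1 + 6·σ_2 + 2·σ_3 = 6(Δ_2 - Δ_1) = 21
  2·σ_2 + 8·σ_3 + 2·σ_4 = 6(Δ_3 - Δ_2) = -27
Clamped end conditions give two more equations: 2h_0·σ_0 + h_0·σ_1 = 6(Δ_0 - S'(0)) = -12 and h_3·σ_3 + 2h_3·σ_4 = 6(S'(6) - Δ_3) = -24.
Hence σ_0 = -521/84, σ_1 = 17/42, σ_2 = 55/12, σ_3 = -145/42, σ_4 = -359/84.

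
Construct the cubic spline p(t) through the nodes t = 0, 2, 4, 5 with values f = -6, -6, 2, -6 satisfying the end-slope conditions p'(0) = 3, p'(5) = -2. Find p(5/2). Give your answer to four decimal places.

With σ_i denoting the second derivative at x_i, h_i = 2, 2, 1, and Δ_i = (y_(i+1) − y_i)/h_i = 0, 4, -8:
  2·σ_0 + 8·σ_1 + 2·σ_2 = 6(Δ_1 - Δ_0) = 24
  2·σ_1 + 6·σ_2 + 1·σ_3 = 6(Δ_2 - Δ_1) = -72
Clamped end conditions give two more equations: 2h_0·σ_0 + h_0·σ_1 = 6(Δ_0 - p'(0)) = -18 and h_2·σ_2 + 2h_2·σ_3 = 6(p'(5) - Δ_2) = 36.
Solving the tridiagonal system: σ_0 = -224/23, σ_1 = 241/23, σ_2 = -464/23, σ_3 = 646/23.
On [2, 4], p(t) = -6 + 86/23·(t - 2) + 241/46·(t - 2)² - 235/92·(t - 2)³.
With (t - 2) = 1/2: p(5/2) = -2311/736.

-3.1399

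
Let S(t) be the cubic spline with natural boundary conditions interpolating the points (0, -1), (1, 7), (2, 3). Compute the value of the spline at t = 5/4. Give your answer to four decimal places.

Write M_i for S''(x_i). With h_i = 1, 1 and divided differences Δ_i = 8, -4, the continuity of S' gives the tridiagonal system
  1·M_0 + 4·M_1 + 1·M_2 = 6(Δ_1 - Δ_0) = -72
Natural end conditions: M_0 = M_2 = 0.
Solving: M_0 = 0, M_1 = -18, M_2 = 0.
On [1, 2], S(t) = 7 + 2·(t - 1) - 9·(t - 1)² + 3·(t - 1)³.
With (t - 1) = 1/4: S(5/4) = 447/64.

6.9844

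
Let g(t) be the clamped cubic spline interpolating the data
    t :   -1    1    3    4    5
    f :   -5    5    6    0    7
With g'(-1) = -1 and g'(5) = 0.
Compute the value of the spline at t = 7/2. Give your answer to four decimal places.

With M_i denoting the second derivative at x_i, h_i = 2, 2, 1, 1, and Δ_i = (y_(i+1) − y_i)/h_i = 5, 1/2, -6, 7:
  2·M_0 + 8·M_1 + 2·M_2 = 6(Δ_1 - Δ_0) = -27
  2·M_1 + 6·M_2 + 1·M_3 = 6(Δ_2 - Δ_1) = -39
  1·M_2 + 4·M_3 + 1·M_4 = 6(Δ_3 - Δ_2) = 78
Clamped end conditions give two more equations: 2h_0·M_0 + h_0·M_1 = 6(Δ_0 - g'(-1)) = 36 and h_3·M_3 + 2h_3·M_4 = 6(g'(5) - Δ_3) = -42.
Hence M_0 = 899/84, M_1 = -143/42, M_2 = -127/12, M_3 = 1315/42, M_4 = -3079/84.
On [3, 4], g(t) = 6 - 323/42·(t - 3) - 127/24·(t - 3)² + 391/56·(t - 3)³.
With (t - 3) = 1/2: g(7/2) = 2291/1344.

1.7046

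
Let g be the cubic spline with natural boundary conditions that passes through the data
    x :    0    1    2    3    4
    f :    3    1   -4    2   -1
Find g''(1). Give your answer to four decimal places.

Let M_i = g''(x_i). Step sizes h_i = 1, 1, 1, 1; slopes of the chords Δ_i = (y_(i+1) - y_i)/h_i = -2, -5, 6, -3.
  1·M_0 + 4·M_1 + 1·M_2 = 6(Δ_1 - Δ_0) = -18
  1·M_1 + 4·M_2 + 1·M_3 = 6(Δ_2 - Δ_1) = 66
  1·M_2 + 4·M_3 + 1·M_4 = 6(Δ_3 - Δ_2) = -54
Natural end conditions: M_0 = M_4 = 0.
Solving: M_0 = 0, M_1 = -21/2, M_2 = 24, M_3 = -39/2, M_4 = 0.

-10.5000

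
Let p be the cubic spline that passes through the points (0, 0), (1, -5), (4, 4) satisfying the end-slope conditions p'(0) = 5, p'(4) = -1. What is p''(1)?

Let m_i = p''(x_i). Step sizes h_i = 1, 3; slopes of the chords Δ_i = (y_(i+1) - y_i)/h_i = -5, 3.
  1·m_0 + 8·m_1 + 3·m_2 = 6(Δ_1 - Δ_0) = 48
Clamped end conditions give two more equations: 2h_0·m_0 + h_0·m_1 = 6(Δ_0 - p'(0)) = -60 and h_1·m_1 + 2h_1·m_2 = 6(p'(4) - Δ_1) = -24.
Solving the tridiagonal system: m_0 = -75/2, m_1 = 15, m_2 = -23/2.

15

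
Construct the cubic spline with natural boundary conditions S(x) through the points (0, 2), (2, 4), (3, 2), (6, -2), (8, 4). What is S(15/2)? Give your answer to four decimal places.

2.0883

Put M_i = S'' at the i-th knot. Here h = (2, 1, 3, 2) and Δ = (1, -2, -4/3, 3), so the interior equations h_(i-1)·M_(i-1) + 2(h_(i-1)+h_i)·M_i + h_i·M_(i+1) = 6(Δ_i − Δ_(i-1)) read
  2·M_0 + 6·M_1 + 1·M_2 = 6(Δ_1 - Δ_0) = -18
  1·M_1 + 8·M_2 + 3·M_3 = 6(Δ_2 - Δ_1) = 4
  3·M_2 + 10·M_3 + 2·M_4 = 6(Δ_3 - Δ_2) = 26
Natural end conditions: M_0 = M_4 = 0.
Hence M_0 = 0, M_1 = -155/52, M_2 = -3/26, M_3 = 137/52, M_4 = 0.
On [6, 8], S(x) = -2 + 97/78·(x - 6) + 137/104·(x - 6)² - 137/624·(x - 6)³.
With (x - 6) = 3/2: S(15/2) = 3475/1664.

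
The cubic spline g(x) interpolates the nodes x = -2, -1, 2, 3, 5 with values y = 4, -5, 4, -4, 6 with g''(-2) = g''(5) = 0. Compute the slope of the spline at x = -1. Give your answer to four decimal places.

-4.0248

Write σ_i for g''(x_i). With h_i = 1, 3, 1, 2 and divided differences Δ_i = -9, 3, -8, 5, the continuity of g' gives the tridiagonal system
  1·σ_0 + 8·σ_1 + 3·σ_2 = 6(Δ_1 - Δ_0) = 72
  3·σ_1 + 8·σ_2 + 1·σ_3 = 6(Δ_2 - Δ_1) = -66
  1·σ_2 + 6·σ_3 + 2·σ_4 = 6(Δ_3 - Δ_2) = 78
Natural end conditions: σ_0 = σ_4 = 0.
Forward elimination and back-substitution give σ_0 = 0, σ_1 = 2403/161, σ_2 = -2544/161, σ_3 = 2517/161, σ_4 = 0.
On [-1, 2], g'(x) = b_1 + 2c_1·(x + 1) + 3d_1·(x + 1)² with b_1 = Δ_1 - h_1(2σ_1 + σ_2)/6 = -648/161, c_1 = σ_1/2 = 2403/322, d_1 = (σ_2 - σ_1)/(6h_1) = -1649/966. So g'(-1) = -648/161.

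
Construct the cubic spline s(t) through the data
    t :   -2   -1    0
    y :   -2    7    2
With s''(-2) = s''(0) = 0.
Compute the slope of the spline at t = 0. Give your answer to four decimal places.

-8.5000

With M_i denoting the second derivative at x_i, h_i = 1, 1, and Δ_i = (y_(i+1) − y_i)/h_i = 9, -5:
  1·M_0 + 4·M_1 + 1·M_2 = 6(Δ_1 - Δ_0) = -84
Natural end conditions: M_0 = M_2 = 0.
Solving: M_0 = 0, M_1 = -21, M_2 = 0.
On [-1, 0], s'(t) = b_1 + 2c_1·(t + 1) + 3d_1·(t + 1)² with b_1 = Δ_1 - h_1(2M_1 + M_2)/6 = 2, c_1 = M_1/2 = -21/2, d_1 = (M_2 - M_1)/(6h_1) = 7/2. So s'(0) = -17/2.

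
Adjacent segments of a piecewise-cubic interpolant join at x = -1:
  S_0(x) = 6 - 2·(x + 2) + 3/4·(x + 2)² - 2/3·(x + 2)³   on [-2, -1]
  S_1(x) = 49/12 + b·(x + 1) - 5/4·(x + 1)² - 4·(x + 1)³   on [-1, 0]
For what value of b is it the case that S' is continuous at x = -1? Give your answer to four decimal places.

-2.5000

S_0'(x) = -2 + 3/2·(x + 2) - 2·(x + 2)², so S_0'(-1) = -5/2. On the right, S_1'(-1) = b, so b = -5/2.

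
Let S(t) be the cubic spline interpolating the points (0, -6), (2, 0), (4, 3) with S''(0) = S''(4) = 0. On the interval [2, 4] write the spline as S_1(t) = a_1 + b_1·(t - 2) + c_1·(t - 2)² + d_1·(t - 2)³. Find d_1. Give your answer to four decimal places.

0.0938

Let m_i = S''(x_i). Step sizes h_i = 2, 2; slopes of the chords Δ_i = (y_(i+1) - y_i)/h_i = 3, 3/2.
  2·m_0 + 8·m_1 + 2·m_2 = 6(Δ_1 - Δ_0) = -9
Natural end conditions: m_0 = m_2 = 0.
Solving the tridiagonal system: m_0 = 0, m_1 = -9/8, m_2 = 0.
On [2, 4], with S_1(t) = a_1 + b_1·(t - 2) + c_1·(t - 2)² + d_1·(t - 2)³: c_1 = m_1/2 = -9/16, d_1 = (m_2 - m_1)/(6h_1) = 3/32, b_1 = Δ_1 - h_1(2m_1 + m_2)/6 = 9/4.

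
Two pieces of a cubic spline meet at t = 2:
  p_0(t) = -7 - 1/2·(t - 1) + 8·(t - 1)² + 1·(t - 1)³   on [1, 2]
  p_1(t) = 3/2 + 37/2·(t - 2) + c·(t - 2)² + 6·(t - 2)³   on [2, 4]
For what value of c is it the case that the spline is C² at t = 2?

11

p_0''(t) = 16 + 6·(t - 1), so p_0''(2) = 22. On the right, p_1''(2) = 2c, so c = 11.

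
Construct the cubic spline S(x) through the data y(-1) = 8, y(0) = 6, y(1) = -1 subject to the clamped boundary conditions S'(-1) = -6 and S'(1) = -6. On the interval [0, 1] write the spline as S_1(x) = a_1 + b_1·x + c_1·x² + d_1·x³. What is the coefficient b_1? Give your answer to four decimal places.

Put M_i = S'' at the i-th knot. Here h = (1, 1) and Δ = (-2, -7), so the interior equations h_(i-1)·M_(i-1) + 2(h_(i-1)+h_i)·M_i + h_i·M_(i+1) = 6(Δ_i − Δ_(i-1)) read
  1·M_0 + 4·M_1 + 1·M_2 = 6(Δ_1 - Δ_0) = -30
Clamped end conditions give two more equations: 2h_0·M_0 + h_0·M_1 = 6(Δ_0 - S'(-1)) = 24 and h_1·M_1 + 2h_1·M_2 = 6(S'(1) - Δ_1) = 6.
Solving the tridiagonal system: M_0 = 39/2, M_1 = -15, M_2 = 21/2.
On [0, 1], with S_1(x) = a_1 + b_1·x + c_1·x² + d_1·x³: c_1 = M_1/2 = -15/2, d_1 = (M_2 - M_1)/(6h_1) = 17/4, b_1 = Δ_1 - h_1(2M_1 + M_2)/6 = -15/4.

-3.7500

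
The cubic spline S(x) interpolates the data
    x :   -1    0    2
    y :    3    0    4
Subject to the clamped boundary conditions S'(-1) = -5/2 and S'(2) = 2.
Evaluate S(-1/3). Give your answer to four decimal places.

0.8148

With σ_i denoting the second derivative at x_i, h_i = 1, 2, and Δ_i = (y_(i+1) − y_i)/h_i = -3, 2:
  1·σ_0 + 6·σ_1 + 2·σ_2 = 6(Δ_1 - Δ_0) = 30
Clamped end conditions give two more equations: 2h_0·σ_0 + h_0·σ_1 = 6(Δ_0 - S'(-1)) = -3 and h_1·σ_1 + 2h_1·σ_2 = 6(S'(2) - Δ_1) = 0.
Forward elimination and back-substitution give σ_0 = -5, σ_1 = 7, σ_2 = -7/2.
On [-1, 0], S(x) = 3 - 5/2·(x + 1) - 5/2·(x + 1)² + 2·(x + 1)³.
With (x + 1) = 2/3: S(-1/3) = 22/27.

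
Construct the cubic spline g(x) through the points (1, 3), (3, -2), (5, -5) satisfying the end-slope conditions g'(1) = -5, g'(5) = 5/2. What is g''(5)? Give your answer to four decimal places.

Let M_i = g''(x_i). Step sizes h_i = 2, 2; slopes of the chords Δ_i = (y_(i+1) - y_i)/h_i = -5/2, -3/2.
  2·M_0 + 8·M_1 + 2·M_2 = 6(Δ_1 - Δ_0) = 6
Clamped end conditions give two more equations: 2h_0·M_0 + h_0·M_1 = 6(Δ_0 - g'(1)) = 15 and h_1·M_1 + 2h_1·M_2 = 6(g'(5) - Δ_1) = 24.
Solving: M_0 = 39/8, M_1 = -9/4, M_2 = 57/8.

7.1250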